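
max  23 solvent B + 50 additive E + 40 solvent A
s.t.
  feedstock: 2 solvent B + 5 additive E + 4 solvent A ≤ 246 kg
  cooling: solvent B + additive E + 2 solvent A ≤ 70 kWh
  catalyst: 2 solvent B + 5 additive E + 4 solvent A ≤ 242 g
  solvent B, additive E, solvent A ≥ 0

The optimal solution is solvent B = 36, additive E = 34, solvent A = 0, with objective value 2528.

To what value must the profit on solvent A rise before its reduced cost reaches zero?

46

Check each constraint at x*: feedstock 242/246 (slack 4); cooling 70/70 (tight); catalyst 242/242 (tight).
Slack constraints have shadow price 0 (complementary slackness).
Dual feasibility on the basic columns requires 1·y_cooling + 2·y_catalyst = 23, 1·y_cooling + 5·y_catalyst = 50.
This yields shadow prices y_cooling = 5, y_catalyst = 9.
solvent A enters the basis when its profit ≥ yᵀa₃ = 5·2 + 9·4 = 46.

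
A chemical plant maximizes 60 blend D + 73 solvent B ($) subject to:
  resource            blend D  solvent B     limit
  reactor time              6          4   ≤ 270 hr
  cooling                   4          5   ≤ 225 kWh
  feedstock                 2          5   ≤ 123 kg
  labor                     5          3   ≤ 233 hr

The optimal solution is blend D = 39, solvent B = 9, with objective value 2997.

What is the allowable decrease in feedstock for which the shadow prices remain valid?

Binding constraints: reactor time, feedstock. The basis is B = [[6,4],[2,5]] with det 22.
Per unit decrease in feedstock, x* moves by d = (0.1818, -0.2727).
The basis stays optimal until solvent B reaches 0; allowable decrease = 33 kg.

33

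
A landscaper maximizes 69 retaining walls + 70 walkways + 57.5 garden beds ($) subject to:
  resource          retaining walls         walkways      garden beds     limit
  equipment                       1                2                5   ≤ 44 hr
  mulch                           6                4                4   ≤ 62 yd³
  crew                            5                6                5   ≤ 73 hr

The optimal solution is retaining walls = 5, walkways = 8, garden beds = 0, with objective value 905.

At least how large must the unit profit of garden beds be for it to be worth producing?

Binding: mulch and crew. Non-binding: equipment (23 unused).
By complementary slackness, y = 0 for the non-binding constraint.
From A_Bᵀ y = c: 6·y_mulch + 5·y_crew = 69; 4·y_mulch + 6·y_crew = 70.
This yields shadow prices y_mulch = 4, y_crew = 9.
garden beds enters the basis when its profit ≥ yᵀa₃ = 4·4 + 9·5 = 61.

61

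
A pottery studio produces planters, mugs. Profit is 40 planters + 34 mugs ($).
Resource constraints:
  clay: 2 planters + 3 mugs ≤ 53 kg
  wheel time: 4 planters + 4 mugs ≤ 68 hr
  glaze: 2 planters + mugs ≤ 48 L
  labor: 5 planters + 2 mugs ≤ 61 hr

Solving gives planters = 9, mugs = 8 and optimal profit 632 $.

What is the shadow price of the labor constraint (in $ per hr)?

Check each constraint at x*: clay 42/53 (slack 11); wheel time 68/68 (tight); glaze 26/48 (slack 22); labor 61/61 (tight).
By complementary slackness, y = 0 for the non-binding constraints.
The binding rows give the dual system: 4·y_wheel time + 5·y_labor = 40 and 4·y_wheel time + 2·y_labor = 34.
Solving: y_wheel time = 7.5, y_labor = 2.
Shadow price of labor = 2.

2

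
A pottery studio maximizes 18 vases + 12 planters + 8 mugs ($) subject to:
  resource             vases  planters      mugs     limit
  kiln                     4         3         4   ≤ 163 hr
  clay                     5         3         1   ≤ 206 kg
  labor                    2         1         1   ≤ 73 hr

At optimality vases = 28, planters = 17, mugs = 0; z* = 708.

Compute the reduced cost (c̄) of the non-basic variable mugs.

-7

Binding: kiln and labor. Non-binding: clay (15 unused).
Since clay is not tight, its dual is 0.
The binding rows give the dual system: 4·y_kiln + 2·y_labor = 18 and 3·y_kiln + 1·y_labor = 12.
→ y_kiln = 3 and y_labor = 3.
Reduced cost of mugs: c₃ − yᵀa₃ = 8 − (3·4 + 3·1) = 8 − 15 = -7.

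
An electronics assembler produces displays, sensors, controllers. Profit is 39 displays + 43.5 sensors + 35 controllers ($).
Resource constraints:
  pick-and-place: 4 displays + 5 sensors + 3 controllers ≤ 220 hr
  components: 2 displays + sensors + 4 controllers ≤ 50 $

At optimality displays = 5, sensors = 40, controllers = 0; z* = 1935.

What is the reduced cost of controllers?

Both pick-and-place and components are binding at x*.
The binding rows give the dual system: 4·y_pick-and-place + 2·y_components = 39 and 5·y_pick-and-place + 1·y_components = 43.5.
→ y_pick-and-place = 8 and y_components = 3.5.
Reduced cost of controllers: c₃ − yᵀa₃ = 35 − (8·3 + 3.5·4) = 35 − 38 = -3.

-3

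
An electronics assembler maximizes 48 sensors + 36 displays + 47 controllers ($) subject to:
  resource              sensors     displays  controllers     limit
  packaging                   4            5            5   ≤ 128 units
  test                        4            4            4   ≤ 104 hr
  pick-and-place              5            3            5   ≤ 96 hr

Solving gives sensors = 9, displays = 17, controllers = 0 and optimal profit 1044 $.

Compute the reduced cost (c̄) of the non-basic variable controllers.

At the optimum: packaging uses 121 of 128 (slack = 7); test uses 104 of 104 (binding); pick-and-place uses 96 of 96 (binding).
By complementary slackness, y = 0 for the non-binding constraint.
The binding rows give the dual system: 4·y_test + 5·y_pick-and-place = 48 and 4·y_test + 3·y_pick-and-place = 36.
Solving: y_test = 4.5, y_pick-and-place = 6.
Reduced cost of controllers: c₃ − yᵀa₃ = 47 − (4.5·4 + 6·5) = 47 − 48 = -1.

-1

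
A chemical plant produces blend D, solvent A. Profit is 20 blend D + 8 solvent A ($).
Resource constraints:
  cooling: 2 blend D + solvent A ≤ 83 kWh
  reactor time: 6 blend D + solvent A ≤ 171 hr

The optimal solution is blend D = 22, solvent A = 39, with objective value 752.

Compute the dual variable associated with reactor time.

Check each constraint at x*: cooling 83/83 (tight); reactor time 171/171 (tight).
The binding rows give the dual system: 2·y_cooling + 6·y_reactor time = 20 and 1·y_cooling + 1·y_reactor time = 8.
This yields shadow prices y_cooling = 7, y_reactor time = 1.
Shadow price of reactor time = 1.

1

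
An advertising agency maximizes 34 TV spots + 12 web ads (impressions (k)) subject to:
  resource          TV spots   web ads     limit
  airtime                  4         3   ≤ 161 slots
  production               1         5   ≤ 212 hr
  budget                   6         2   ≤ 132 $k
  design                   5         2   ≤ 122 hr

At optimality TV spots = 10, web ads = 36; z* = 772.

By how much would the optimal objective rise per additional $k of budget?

4

At the optimum: airtime uses 148 of 161 (slack = 13); production uses 190 of 212 (slack = 22); budget uses 132 of 132 (binding); design uses 122 of 122 (binding).
By complementary slackness, y = 0 for the non-binding constraints.
Dual feasibility on the basic columns requires 6·y_budget + 5·y_design = 34, 2·y_budget + 2·y_design = 12.
This yields shadow prices y_budget = 4, y_design = 2.
Shadow price of budget = 4.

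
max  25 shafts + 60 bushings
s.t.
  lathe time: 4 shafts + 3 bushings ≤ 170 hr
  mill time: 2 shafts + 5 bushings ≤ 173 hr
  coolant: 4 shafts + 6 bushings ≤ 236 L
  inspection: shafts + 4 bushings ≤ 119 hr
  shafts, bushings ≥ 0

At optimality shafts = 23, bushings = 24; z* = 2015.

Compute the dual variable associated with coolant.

4

Check each constraint at x*: lathe time 164/170 (slack 6); mill time 166/173 (slack 7); coolant 236/236 (tight); inspection 119/119 (tight).
By complementary slackness, y = 0 for the non-binding constraints.
Dual feasibility on the basic columns requires 4·y_coolant + 1·y_inspection = 25, 6·y_coolant + 4·y_inspection = 60.
→ y_coolant = 4 and y_inspection = 9.
Shadow price of coolant = 4.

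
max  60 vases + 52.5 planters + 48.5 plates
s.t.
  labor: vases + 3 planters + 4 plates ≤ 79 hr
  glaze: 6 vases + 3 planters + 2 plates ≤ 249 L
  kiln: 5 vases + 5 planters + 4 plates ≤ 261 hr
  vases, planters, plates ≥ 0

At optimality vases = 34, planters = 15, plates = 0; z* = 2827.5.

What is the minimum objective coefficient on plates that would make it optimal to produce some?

53

Binding: labor and glaze. Non-binding: kiln (16 unused).
Slack constraints have shadow price 0 (complementary slackness).
From A_Bᵀ y = c: 1·y_labor + 6·y_glaze = 60; 3·y_labor + 3·y_glaze = 52.5.
This yields shadow prices y_labor = 9, y_glaze = 8.5.
plates enters the basis when its profit ≥ yᵀa₃ = 9·4 + 8.5·2 = 53.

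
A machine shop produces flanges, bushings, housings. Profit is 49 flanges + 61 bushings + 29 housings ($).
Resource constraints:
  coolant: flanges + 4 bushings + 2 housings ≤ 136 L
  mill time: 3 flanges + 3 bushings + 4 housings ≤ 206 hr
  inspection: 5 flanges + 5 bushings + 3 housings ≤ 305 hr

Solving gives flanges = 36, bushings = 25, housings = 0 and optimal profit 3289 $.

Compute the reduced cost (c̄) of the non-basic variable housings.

-6

At the optimum: coolant uses 136 of 136 (binding); mill time uses 183 of 206 (slack = 23); inspection uses 305 of 305 (binding).
Since mill time is not tight, its dual is 0.
The binding rows give the dual system: 1·y_coolant + 5·y_inspection = 49 and 4·y_coolant + 5·y_inspection = 61.
This yields shadow prices y_coolant = 4, y_inspection = 9.
Reduced cost of housings: c₃ − yᵀa₃ = 29 − (4·2 + 9·3) = 29 − 35 = -6.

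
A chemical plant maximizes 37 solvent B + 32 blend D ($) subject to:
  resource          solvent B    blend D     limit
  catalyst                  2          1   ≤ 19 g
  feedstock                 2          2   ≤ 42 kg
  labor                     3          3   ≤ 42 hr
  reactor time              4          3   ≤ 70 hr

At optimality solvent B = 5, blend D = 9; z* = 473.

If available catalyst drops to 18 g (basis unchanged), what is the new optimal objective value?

At the optimum: catalyst uses 19 of 19 (binding); feedstock uses 28 of 42 (slack = 14); labor uses 42 of 42 (binding); reactor time uses 47 of 70 (slack = 23).
Slack constraints have shadow price 0 (complementary slackness).
The binding rows give the dual system: 2·y_catalyst + 3·y_labor = 37 and 1·y_catalyst + 3·y_labor = 32.
Solving: y_catalyst = 5, y_labor = 9.
Δz = y_catalyst·Δb = 5 × (-1) = -5, so new z* = 473 − 5 = 468.

468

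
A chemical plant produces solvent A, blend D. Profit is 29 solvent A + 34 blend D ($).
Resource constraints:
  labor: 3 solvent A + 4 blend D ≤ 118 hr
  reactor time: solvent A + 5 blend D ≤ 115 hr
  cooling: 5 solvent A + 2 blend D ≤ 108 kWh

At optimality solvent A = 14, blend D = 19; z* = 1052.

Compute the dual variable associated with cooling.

1

At the optimum: labor uses 118 of 118 (binding); reactor time uses 109 of 115 (slack = 6); cooling uses 108 of 108 (binding).
Since reactor time is not tight, its dual is 0.
Dual feasibility on the basic columns requires 3·y_labor + 5·y_cooling = 29, 4·y_labor + 2·y_cooling = 34.
→ y_labor = 8 and y_cooling = 1.
Shadow price of cooling = 1.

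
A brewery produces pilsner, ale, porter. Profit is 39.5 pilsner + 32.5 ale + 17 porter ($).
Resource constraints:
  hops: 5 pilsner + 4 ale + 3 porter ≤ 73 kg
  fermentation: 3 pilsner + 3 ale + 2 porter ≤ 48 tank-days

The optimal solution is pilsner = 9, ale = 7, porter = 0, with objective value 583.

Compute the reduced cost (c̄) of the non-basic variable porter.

-7

Check each constraint at x*: hops 73/73 (tight); fermentation 48/48 (tight).
From A_Bᵀ y = c: 5·y_hops + 3·y_fermentation = 39.5; 4·y_hops + 3·y_fermentation = 32.5.
This yields shadow prices y_hops = 7, y_fermentation = 1.5.
Reduced cost of porter: c₃ − yᵀa₃ = 17 − (7·3 + 1.5·2) = 17 − 24 = -7.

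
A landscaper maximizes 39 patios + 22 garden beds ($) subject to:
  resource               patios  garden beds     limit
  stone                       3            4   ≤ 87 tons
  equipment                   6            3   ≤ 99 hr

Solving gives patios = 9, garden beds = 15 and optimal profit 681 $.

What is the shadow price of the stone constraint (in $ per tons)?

Check each constraint at x*: stone 87/87 (tight); equipment 99/99 (tight).
From A_Bᵀ y = c: 3·y_stone + 6·y_equipment = 39; 4·y_stone + 3·y_equipment = 22.
→ y_stone = 1 and y_equipment = 6.
Shadow price of stone = 1.

1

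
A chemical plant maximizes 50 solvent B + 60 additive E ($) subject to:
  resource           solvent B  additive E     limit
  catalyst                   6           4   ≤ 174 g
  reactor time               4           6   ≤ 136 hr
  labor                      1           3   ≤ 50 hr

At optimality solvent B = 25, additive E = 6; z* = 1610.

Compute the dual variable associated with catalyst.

Binding: catalyst and reactor time. Non-binding: labor (7 unused).
By complementary slackness, y = 0 for the non-binding constraint.
Dual feasibility on the basic columns requires 6·y_catalyst + 4·y_reactor time = 50, 4·y_catalyst + 6·y_reactor time = 60.
Solving: y_catalyst = 3, y_reactor time = 8.
Shadow price of catalyst = 3.

3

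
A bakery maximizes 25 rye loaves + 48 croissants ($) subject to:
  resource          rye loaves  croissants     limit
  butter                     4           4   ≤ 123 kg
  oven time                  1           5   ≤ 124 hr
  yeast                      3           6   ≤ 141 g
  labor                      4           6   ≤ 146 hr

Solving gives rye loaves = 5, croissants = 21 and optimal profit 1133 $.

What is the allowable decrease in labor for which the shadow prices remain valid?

Binding constraints: yeast, labor. The basis is B = [[3,6],[4,6]] with det -6.
Per unit decrease in labor, x* moves by d = (-1, 0.5).
The basis stays optimal until rye loaves reaches 0; allowable decrease = 5 hr.

5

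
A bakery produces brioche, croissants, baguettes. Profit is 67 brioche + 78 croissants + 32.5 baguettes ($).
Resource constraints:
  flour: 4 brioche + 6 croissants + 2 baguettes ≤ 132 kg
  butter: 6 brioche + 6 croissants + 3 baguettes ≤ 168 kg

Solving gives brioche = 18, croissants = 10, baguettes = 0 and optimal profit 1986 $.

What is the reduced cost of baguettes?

At the optimum: flour uses 132 of 132 (binding); butter uses 168 of 168 (binding).
The binding rows give the dual system: 4·y_flour + 6·y_butter = 67 and 6·y_flour + 6·y_butter = 78.
This yields shadow prices y_flour = 5.5, y_butter = 7.5.
Reduced cost of baguettes: c₃ − yᵀa₃ = 32.5 − (5.5·2 + 7.5·3) = 32.5 − 33.5 = -1.

-1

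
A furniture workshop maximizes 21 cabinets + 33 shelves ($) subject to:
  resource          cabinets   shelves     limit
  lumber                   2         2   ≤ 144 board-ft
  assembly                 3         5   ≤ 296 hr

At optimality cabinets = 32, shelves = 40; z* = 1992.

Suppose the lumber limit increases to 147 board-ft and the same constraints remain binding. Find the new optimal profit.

1996.5

Check each constraint at x*: lumber 144/144 (tight); assembly 296/296 (tight).
Dual feasibility on the basic columns requires 2·y_lumber + 3·y_assembly = 21, 2·y_lumber + 5·y_assembly = 33.
Solving: y_lumber = 1.5, y_assembly = 6.
Δz = y_lumber·Δb = 1.5 × (3) = 4.5, so new z* = 1992 + 4.5 = 1996.5.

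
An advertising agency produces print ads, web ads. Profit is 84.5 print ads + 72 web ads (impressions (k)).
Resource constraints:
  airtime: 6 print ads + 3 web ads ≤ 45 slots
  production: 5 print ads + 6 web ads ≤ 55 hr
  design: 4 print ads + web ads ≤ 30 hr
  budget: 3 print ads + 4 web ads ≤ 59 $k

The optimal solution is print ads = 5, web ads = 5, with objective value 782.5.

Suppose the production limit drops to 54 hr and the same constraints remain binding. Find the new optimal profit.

774

At the optimum: airtime uses 45 of 45 (binding); production uses 55 of 55 (binding); design uses 25 of 30 (slack = 5); budget uses 35 of 59 (slack = 24).
Slack constraints have shadow price 0 (complementary slackness).
From A_Bᵀ y = c: 6·y_airtime + 5·y_production = 84.5; 3·y_airtime + 6·y_production = 72.
This yields shadow prices y_airtime = 7, y_production = 8.5.
Δz = y_production·Δb = 8.5 × (-1) = -8.5, so new z* = 782.5 − 8.5 = 774.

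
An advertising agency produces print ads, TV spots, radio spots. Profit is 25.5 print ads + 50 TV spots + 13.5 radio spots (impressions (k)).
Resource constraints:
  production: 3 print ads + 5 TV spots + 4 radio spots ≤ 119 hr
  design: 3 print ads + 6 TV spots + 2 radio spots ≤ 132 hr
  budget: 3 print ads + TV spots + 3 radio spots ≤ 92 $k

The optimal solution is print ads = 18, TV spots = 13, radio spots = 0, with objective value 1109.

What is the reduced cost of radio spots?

Check each constraint at x*: production 119/119 (tight); design 132/132 (tight); budget 67/92 (slack 25).
By complementary slackness, y = 0 for the non-binding constraint.
From A_Bᵀ y = c: 3·y_production + 3·y_design = 25.5; 5·y_production + 6·y_design = 50.
This yields shadow prices y_production = 1, y_design = 7.5.
Reduced cost of radio spots: c₃ − yᵀa₃ = 13.5 − (1·4 + 7.5·2) = 13.5 − 19 = -5.5.

-5.5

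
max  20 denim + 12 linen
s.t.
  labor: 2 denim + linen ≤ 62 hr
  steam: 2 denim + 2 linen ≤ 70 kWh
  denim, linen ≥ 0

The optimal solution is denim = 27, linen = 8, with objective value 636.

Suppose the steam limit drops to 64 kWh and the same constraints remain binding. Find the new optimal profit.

Both labor and steam are binding at x*.
Dual feasibility on the basic columns requires 2·y_labor + 2·y_steam = 20, 1·y_labor + 2·y_steam = 12.
Solving: y_labor = 8, y_steam = 2.
Δz = y_steam·Δb = 2 × (-6) = -12, so new z* = 636 − 12 = 624.

624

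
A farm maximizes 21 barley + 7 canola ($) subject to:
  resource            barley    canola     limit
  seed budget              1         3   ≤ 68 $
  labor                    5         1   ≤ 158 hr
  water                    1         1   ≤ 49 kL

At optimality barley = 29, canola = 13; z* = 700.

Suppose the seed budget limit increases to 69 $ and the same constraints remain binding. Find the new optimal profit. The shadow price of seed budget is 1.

701

Δb = 1, so new z* = 700 + (1)·(1) = 700 + 1 = 701.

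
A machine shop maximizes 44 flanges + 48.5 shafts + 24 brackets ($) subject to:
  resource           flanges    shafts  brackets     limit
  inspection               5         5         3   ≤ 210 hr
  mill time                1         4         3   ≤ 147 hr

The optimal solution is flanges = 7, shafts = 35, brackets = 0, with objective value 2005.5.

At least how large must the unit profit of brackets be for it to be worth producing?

Both inspection and mill time are binding at x*.
Dual feasibility on the basic columns requires 5·y_inspection + 1·y_mill time = 44, 5·y_inspection + 4·y_mill time = 48.5.
→ y_inspection = 8.5 and y_mill time = 1.5.
brackets enters the basis when its profit ≥ yᵀa₃ = 8.5·3 + 1.5·3 = 30.

30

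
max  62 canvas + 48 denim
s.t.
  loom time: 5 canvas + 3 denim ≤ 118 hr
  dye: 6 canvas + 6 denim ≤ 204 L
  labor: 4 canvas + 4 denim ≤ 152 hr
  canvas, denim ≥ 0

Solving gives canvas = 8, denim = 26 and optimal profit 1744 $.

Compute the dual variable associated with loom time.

Check each constraint at x*: loom time 118/118 (tight); dye 204/204 (tight); labor 136/152 (slack 16).
Slack constraints have shadow price 0 (complementary slackness).
Dual feasibility on the basic columns requires 5·y_loom time + 6·y_dye = 62, 3·y_loom time + 6·y_dye = 48.
Solving: y_loom time = 7, y_dye = 4.5.
Shadow price of loom time = 7.

7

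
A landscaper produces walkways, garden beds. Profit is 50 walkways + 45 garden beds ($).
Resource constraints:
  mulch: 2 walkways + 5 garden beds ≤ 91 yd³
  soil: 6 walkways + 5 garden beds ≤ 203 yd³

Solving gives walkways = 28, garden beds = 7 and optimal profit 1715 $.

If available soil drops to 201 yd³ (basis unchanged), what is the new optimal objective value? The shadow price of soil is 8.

1699

Δb = -2, so new z* = 1715 + (8)·(-2) = 1715 − 16 = 1699.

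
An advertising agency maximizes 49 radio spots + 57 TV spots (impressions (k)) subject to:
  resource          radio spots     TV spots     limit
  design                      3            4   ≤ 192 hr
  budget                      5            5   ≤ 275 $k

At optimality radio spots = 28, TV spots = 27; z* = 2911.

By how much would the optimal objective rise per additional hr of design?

8

Check each constraint at x*: design 192/192 (tight); budget 275/275 (tight).
From A_Bᵀ y = c: 3·y_design + 5·y_budget = 49; 4·y_design + 5·y_budget = 57.
This yields shadow prices y_design = 8, y_budget = 5.
Shadow price of design = 8.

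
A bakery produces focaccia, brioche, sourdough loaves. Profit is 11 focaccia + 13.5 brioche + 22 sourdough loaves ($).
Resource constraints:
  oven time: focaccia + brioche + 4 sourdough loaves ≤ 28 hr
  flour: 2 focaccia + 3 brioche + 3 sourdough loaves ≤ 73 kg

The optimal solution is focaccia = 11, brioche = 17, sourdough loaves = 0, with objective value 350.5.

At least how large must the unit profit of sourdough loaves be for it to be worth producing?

31.5

Check each constraint at x*: oven time 28/28 (tight); flour 73/73 (tight).
From A_Bᵀ y = c: 1·y_oven time + 2·y_flour = 11; 1·y_oven time + 3·y_flour = 13.5.
→ y_oven time = 6 and y_flour = 2.5.
sourdough loaves enters the basis when its profit ≥ yᵀa₃ = 6·4 + 2.5·3 = 31.5.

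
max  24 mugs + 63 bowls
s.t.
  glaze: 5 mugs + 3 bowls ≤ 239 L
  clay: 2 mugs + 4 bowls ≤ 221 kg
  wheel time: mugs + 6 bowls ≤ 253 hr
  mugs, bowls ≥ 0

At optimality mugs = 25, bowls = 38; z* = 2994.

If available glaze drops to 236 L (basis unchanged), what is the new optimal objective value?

At the optimum: glaze uses 239 of 239 (binding); clay uses 202 of 221 (slack = 19); wheel time uses 253 of 253 (binding).
By complementary slackness, y = 0 for the non-binding constraint.
From A_Bᵀ y = c: 5·y_glaze + 1·y_wheel time = 24; 3·y_glaze + 6·y_wheel time = 63.
This yields shadow prices y_glaze = 3, y_wheel time = 9.
Δz = y_glaze·Δb = 3 × (-3) = -9, so new z* = 2994 − 9 = 2985.

2985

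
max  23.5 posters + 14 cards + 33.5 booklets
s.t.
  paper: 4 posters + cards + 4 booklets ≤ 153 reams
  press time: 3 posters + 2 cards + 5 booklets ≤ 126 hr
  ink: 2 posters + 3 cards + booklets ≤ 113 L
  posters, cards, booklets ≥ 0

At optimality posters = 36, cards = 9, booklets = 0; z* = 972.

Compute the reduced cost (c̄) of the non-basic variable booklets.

-3

At the optimum: paper uses 153 of 153 (binding); press time uses 126 of 126 (binding); ink uses 99 of 113 (slack = 14).
Slack constraints have shadow price 0 (complementary slackness).
From A_Bᵀ y = c: 4·y_paper + 3·y_press time = 23.5; 1·y_paper + 2·y_press time = 14.
Solving: y_paper = 1, y_press time = 6.5.
Reduced cost of booklets: c₃ − yᵀa₃ = 33.5 − (1·4 + 6.5·5) = 33.5 − 36.5 = -3.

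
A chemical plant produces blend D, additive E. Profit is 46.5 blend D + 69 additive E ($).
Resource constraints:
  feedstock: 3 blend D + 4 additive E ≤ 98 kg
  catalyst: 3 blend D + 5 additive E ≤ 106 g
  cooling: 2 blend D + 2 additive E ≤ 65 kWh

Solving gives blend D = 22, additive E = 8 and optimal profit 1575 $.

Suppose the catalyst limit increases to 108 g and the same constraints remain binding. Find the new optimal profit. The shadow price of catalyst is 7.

Δb = 2, so new z* = 1575 + (7)·(2) = 1575 + 14 = 1589.

1589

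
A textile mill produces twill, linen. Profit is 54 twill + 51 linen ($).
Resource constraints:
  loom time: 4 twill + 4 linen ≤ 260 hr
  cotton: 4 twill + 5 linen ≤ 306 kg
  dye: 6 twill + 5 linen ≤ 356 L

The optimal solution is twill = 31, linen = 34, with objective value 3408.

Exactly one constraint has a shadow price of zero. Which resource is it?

cotton

loom time: 260/260 (binding)
cotton: 294/306 (slack 12)
dye: 356/356 (binding)
By complementary slackness, a constraint with positive slack has shadow price 0 → cotton.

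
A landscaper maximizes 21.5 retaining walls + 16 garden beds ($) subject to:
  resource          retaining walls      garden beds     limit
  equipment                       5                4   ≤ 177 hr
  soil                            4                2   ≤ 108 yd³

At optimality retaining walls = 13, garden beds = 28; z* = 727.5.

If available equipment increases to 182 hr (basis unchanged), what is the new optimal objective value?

At the optimum: equipment uses 177 of 177 (binding); soil uses 108 of 108 (binding).
The binding rows give the dual system: 5·y_equipment + 4·y_soil = 21.5 and 4·y_equipment + 2·y_soil = 16.
Solving: y_equipment = 3.5, y_soil = 1.
Δz = y_equipment·Δb = 3.5 × (5) = 17.5, so new z* = 727.5 + 17.5 = 745.

745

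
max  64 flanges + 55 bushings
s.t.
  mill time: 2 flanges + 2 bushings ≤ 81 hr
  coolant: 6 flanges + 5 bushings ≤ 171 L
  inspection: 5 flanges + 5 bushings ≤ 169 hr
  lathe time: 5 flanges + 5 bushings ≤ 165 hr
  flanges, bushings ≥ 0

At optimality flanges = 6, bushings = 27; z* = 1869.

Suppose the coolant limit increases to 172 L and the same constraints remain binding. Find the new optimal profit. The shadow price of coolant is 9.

1878

Δb = 1, so new z* = 1869 + (9)·(1) = 1869 + 9 = 1878.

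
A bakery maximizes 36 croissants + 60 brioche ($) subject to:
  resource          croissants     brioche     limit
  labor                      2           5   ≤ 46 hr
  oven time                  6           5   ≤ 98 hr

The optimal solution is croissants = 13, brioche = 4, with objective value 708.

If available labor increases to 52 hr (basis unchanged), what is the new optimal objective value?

762

Check each constraint at x*: labor 46/46 (tight); oven time 98/98 (tight).
From A_Bᵀ y = c: 2·y_labor + 6·y_oven time = 36; 5·y_labor + 5·y_oven time = 60.
Solving: y_labor = 9, y_oven time = 3.
Δz = y_labor·Δb = 9 × (6) = 54, so new z* = 708 + 54 = 762.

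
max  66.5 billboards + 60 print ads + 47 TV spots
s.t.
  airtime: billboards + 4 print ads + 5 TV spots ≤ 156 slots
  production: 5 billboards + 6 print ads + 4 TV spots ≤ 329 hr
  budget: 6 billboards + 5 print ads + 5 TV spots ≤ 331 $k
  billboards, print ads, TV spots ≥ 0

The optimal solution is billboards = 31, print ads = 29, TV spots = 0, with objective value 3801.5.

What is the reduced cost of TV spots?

At the optimum: airtime uses 147 of 156 (slack = 9); production uses 329 of 329 (binding); budget uses 331 of 331 (binding).
Since airtime is not tight, its dual is 0.
The binding rows give the dual system: 5·y_production + 6·y_budget = 66.5 and 6·y_production + 5·y_budget = 60.
This yields shadow prices y_production = 2.5, y_budget = 9.
Reduced cost of TV spots: c₃ − yᵀa₃ = 47 − (2.5·4 + 9·5) = 47 − 55 = -8.

-8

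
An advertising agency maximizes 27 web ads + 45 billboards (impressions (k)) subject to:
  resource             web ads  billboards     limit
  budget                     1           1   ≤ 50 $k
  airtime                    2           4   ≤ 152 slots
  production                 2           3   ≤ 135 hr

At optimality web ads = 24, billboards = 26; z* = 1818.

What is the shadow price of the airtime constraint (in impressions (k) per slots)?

9

Binding: budget and airtime. Non-binding: production (9 unused).
Since production is not tight, its dual is 0.
Dual feasibility on the basic columns requires 1·y_budget + 2·y_airtime = 27, 1·y_budget + 4·y_airtime = 45.
Solving: y_budget = 9, y_airtime = 9.
Shadow price of airtime = 9.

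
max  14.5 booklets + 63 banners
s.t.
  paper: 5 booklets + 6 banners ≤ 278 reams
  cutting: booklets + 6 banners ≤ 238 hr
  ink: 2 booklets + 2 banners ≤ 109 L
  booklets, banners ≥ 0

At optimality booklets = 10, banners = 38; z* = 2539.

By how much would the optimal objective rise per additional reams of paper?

1

Binding: paper and cutting. Non-binding: ink (13 unused).
Since ink is not tight, its dual is 0.
The binding rows give the dual system: 5·y_paper + 1·y_cutting = 14.5 and 6·y_paper + 6·y_cutting = 63.
→ y_paper = 1 and y_cutting = 9.5.
Shadow price of paper = 1.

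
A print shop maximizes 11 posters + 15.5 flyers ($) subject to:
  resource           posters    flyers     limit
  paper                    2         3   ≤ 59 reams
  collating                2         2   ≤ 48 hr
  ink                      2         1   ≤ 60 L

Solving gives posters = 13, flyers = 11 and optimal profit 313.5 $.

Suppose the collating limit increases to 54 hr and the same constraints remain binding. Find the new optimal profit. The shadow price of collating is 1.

Δb = 6, so new z* = 313.5 + (1)·(6) = 313.5 + 6 = 319.5.

319.5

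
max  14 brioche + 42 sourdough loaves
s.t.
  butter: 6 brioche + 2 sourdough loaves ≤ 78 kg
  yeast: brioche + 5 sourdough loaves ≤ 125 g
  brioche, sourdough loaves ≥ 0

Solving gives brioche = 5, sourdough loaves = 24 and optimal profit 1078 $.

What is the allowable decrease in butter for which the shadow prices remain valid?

28

Binding constraints: butter, yeast. The basis is B = [[6,2],[1,5]] with det 28.
Per unit decrease in butter, x* moves by d = (-0.1786, 0.0357).
The basis stays optimal until brioche reaches 0; allowable decrease = 28 kg.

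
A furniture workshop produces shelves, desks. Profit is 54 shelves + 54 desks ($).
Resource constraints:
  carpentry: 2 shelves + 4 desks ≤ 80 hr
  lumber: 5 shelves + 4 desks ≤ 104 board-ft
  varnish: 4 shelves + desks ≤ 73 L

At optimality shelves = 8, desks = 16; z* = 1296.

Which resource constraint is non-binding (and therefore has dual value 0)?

carpentry: 80/80 (binding)
lumber: 104/104 (binding)
varnish: 48/73 (slack 25)
By complementary slackness, a constraint with positive slack has shadow price 0 → varnish.

varnish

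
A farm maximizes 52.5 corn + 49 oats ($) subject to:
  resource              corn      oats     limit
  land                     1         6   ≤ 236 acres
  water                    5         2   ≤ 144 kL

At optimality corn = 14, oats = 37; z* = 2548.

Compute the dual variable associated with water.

9.5

Both land and water are binding at x*.
From A_Bᵀ y = c: 1·y_land + 5·y_water = 52.5; 6·y_land + 2·y_water = 49.
→ y_land = 5 and y_water = 9.5.
Shadow price of water = 9.5.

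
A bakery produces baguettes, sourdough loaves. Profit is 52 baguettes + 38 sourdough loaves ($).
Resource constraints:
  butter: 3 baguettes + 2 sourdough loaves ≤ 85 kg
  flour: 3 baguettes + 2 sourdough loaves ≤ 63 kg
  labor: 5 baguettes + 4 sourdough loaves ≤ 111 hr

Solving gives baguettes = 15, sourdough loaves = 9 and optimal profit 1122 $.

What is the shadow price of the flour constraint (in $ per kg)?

Check each constraint at x*: butter 63/85 (slack 22); flour 63/63 (tight); labor 111/111 (tight).
Slack constraints have shadow price 0 (complementary slackness).
From A_Bᵀ y = c: 3·y_flour + 5·y_labor = 52; 2·y_flour + 4·y_labor = 38.
Solving: y_flour = 9, y_labor = 5.
Shadow price of flour = 9.

9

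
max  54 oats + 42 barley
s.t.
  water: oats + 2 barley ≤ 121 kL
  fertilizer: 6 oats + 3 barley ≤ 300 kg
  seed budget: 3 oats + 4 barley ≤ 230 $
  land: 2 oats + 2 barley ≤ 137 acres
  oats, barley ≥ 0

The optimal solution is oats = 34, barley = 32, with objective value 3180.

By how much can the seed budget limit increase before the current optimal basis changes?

12.5

Binding constraints: fertilizer, seed budget. The basis is B = [[6,3],[3,4]] with det 15.
Per unit increase in seed budget, x* moves by d = (-0.2, 0.4).
The basis stays optimal until land becomes binding; allowable increase = 12.5 $.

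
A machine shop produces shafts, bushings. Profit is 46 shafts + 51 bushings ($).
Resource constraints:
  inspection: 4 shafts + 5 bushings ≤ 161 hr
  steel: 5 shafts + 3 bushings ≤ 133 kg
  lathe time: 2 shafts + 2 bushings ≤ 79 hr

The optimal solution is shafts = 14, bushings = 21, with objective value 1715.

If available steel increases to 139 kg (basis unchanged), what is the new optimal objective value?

At the optimum: inspection uses 161 of 161 (binding); steel uses 133 of 133 (binding); lathe time uses 70 of 79 (slack = 9).
Slack constraints have shadow price 0 (complementary slackness).
The binding rows give the dual system: 4·y_inspection + 5·y_steel = 46 and 5·y_inspection + 3·y_steel = 51.
→ y_inspection = 9 and y_steel = 2.
Δz = y_steel·Δb = 2 × (6) = 12, so new z* = 1715 + 12 = 1727.

1727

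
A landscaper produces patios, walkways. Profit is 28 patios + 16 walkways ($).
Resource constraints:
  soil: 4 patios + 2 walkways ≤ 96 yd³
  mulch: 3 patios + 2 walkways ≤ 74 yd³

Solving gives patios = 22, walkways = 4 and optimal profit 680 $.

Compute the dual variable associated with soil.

4

Both soil and mulch are binding at x*.
From A_Bᵀ y = c: 4·y_soil + 3·y_mulch = 28; 2·y_soil + 2·y_mulch = 16.
Solving: y_soil = 4, y_mulch = 4.
Shadow price of soil = 4.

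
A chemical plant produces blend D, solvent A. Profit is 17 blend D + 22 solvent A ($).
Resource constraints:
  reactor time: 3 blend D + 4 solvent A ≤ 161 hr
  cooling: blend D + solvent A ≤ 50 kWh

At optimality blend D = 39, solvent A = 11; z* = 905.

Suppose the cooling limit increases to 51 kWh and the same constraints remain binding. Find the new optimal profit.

907

Both reactor time and cooling are binding at x*.
The binding rows give the dual system: 3·y_reactor time + 1·y_cooling = 17 and 4·y_reactor time + 1·y_cooling = 22.
Solving: y_reactor time = 5, y_cooling = 2.
Δz = y_cooling·Δb = 2 × (1) = 2, so new z* = 905 + 2 = 907.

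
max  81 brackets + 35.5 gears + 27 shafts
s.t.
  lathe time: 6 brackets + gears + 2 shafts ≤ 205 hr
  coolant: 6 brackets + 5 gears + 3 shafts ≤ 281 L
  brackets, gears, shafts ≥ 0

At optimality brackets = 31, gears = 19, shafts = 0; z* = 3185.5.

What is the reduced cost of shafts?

Both lathe time and coolant are binding at x*.
From A_Bᵀ y = c: 6·y_lathe time + 6·y_coolant = 81; 1·y_lathe time + 5·y_coolant = 35.5.
→ y_lathe time = 8 and y_coolant = 5.5.
Reduced cost of shafts: c₃ − yᵀa₃ = 27 − (8·2 + 5.5·3) = 27 − 32.5 = -5.5.

-5.5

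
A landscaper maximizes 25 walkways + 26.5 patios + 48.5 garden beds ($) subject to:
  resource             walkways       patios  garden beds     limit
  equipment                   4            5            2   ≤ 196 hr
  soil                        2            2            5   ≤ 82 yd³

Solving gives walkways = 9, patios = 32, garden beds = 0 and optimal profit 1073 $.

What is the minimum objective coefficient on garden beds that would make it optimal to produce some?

At the optimum: equipment uses 196 of 196 (binding); soil uses 82 of 82 (binding).
The binding rows give the dual system: 4·y_equipment + 2·y_soil = 25 and 5·y_equipment + 2·y_soil = 26.5.
Solving: y_equipment = 1.5, y_soil = 9.5.
garden beds enters the basis when its profit ≥ yᵀa₃ = 1.5·2 + 9.5·5 = 50.5.

50.5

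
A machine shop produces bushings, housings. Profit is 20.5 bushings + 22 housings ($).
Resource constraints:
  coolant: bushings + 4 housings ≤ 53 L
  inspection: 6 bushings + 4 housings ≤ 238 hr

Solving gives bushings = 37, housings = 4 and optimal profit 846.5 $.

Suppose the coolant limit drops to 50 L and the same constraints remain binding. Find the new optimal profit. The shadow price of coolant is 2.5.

Δb = -3, so new z* = 846.5 + (2.5)·(-3) = 846.5 − 7.5 = 839.

839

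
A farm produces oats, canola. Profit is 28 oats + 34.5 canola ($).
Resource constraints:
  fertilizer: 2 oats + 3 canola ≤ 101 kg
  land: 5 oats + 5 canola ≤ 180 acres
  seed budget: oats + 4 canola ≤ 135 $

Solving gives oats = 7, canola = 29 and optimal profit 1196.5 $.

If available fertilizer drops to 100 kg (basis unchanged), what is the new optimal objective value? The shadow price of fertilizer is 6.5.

1190

Δb = -1, so new z* = 1196.5 + (6.5)·(-1) = 1196.5 − 6.5 = 1190.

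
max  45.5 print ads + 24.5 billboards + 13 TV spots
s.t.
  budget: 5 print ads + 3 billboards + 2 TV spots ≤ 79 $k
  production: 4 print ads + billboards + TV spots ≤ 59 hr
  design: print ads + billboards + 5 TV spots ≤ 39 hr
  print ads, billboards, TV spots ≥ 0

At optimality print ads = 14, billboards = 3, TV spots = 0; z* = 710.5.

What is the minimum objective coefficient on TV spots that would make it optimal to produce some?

Check each constraint at x*: budget 79/79 (tight); production 59/59 (tight); design 17/39 (slack 22).
By complementary slackness, y = 0 for the non-binding constraint.
The binding rows give the dual system: 5·y_budget + 4·y_production = 45.5 and 3·y_budget + 1·y_production = 24.5.
→ y_budget = 7.5 and y_production = 2.
TV spots enters the basis when its profit ≥ yᵀa₃ = 7.5·2 + 2·1 = 17.

17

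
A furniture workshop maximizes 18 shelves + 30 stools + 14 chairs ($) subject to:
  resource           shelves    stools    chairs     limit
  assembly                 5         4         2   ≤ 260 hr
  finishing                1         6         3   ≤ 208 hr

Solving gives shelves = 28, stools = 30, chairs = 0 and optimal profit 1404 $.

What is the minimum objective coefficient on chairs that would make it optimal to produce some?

15

Check each constraint at x*: assembly 260/260 (tight); finishing 208/208 (tight).
Dual feasibility on the basic columns requires 5·y_assembly + 1·y_finishing = 18, 4·y_assembly + 6·y_finishing = 30.
Solving: y_assembly = 3, y_finishing = 3.
chairs enters the basis when its profit ≥ yᵀa₃ = 3·2 + 3·3 = 15.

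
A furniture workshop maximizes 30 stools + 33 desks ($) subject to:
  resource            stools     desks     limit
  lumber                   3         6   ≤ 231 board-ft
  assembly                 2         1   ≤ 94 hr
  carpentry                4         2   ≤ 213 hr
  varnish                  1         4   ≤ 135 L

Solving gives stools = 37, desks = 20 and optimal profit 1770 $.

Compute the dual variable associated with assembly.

9

Check each constraint at x*: lumber 231/231 (tight); assembly 94/94 (tight); carpentry 188/213 (slack 25); varnish 117/135 (slack 18).
Slack constraints have shadow price 0 (complementary slackness).
The binding rows give the dual system: 3·y_lumber + 2·y_assembly = 30 and 6·y_lumber + 1·y_assembly = 33.
This yields shadow prices y_lumber = 4, y_assembly = 9.
Shadow price of assembly = 9.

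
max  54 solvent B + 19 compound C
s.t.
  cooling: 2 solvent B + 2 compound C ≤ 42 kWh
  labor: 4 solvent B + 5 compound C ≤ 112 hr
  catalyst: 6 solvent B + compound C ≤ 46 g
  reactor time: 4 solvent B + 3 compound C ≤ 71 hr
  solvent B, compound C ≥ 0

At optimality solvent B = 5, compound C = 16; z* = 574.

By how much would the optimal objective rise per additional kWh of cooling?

Check each constraint at x*: cooling 42/42 (tight); labor 100/112 (slack 12); catalyst 46/46 (tight); reactor time 68/71 (slack 3).
Since labor, reactor time are not tight, their duals are 0.
The binding rows give the dual system: 2·y_cooling + 6·y_catalyst = 54 and 2·y_cooling + 1·y_catalyst = 19.
→ y_cooling = 6 and y_catalyst = 7.
Shadow price of cooling = 6.

6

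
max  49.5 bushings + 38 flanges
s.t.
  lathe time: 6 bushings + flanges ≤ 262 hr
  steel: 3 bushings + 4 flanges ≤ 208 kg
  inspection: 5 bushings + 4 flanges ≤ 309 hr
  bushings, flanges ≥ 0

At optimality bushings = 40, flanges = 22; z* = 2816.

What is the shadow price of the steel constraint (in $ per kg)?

8.5

Check each constraint at x*: lathe time 262/262 (tight); steel 208/208 (tight); inspection 288/309 (slack 21).
By complementary slackness, y = 0 for the non-binding constraint.
The binding rows give the dual system: 6·y_lathe time + 3·y_steel = 49.5 and 1·y_lathe time + 4·y_steel = 38.
This yields shadow prices y_lathe time = 4, y_steel = 8.5.
Shadow price of steel = 8.5.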